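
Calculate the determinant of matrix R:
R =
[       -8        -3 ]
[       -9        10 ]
det(R) = -107

For a 2×2 matrix [[a, b], [c, d]], det = a*d - b*c.
det(R) = (-8)*(10) - (-3)*(-9) = -80 - 27 = -107.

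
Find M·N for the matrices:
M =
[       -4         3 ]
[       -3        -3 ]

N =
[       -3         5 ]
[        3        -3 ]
MN =
[       21       -29 ]
[        0        -6 ]

Matrix multiplication: (MN)[i][j] = sum over k of M[i][k] * N[k][j].
  (MN)[0][0] = (-4)*(-3) + (3)*(3) = 21
  (MN)[0][1] = (-4)*(5) + (3)*(-3) = -29
  (MN)[1][0] = (-3)*(-3) + (-3)*(3) = 0
  (MN)[1][1] = (-3)*(5) + (-3)*(-3) = -6
MN =
[       21       -29 ]
[        0        -6 ]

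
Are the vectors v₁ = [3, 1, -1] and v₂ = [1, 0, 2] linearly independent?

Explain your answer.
Yes, linearly independent

Two vectors are linearly dependent iff one is a scalar multiple of the other.
No single scalar k satisfies v₂ = k·v₁ (the ratios of corresponding entries disagree), so v₁ and v₂ are linearly independent.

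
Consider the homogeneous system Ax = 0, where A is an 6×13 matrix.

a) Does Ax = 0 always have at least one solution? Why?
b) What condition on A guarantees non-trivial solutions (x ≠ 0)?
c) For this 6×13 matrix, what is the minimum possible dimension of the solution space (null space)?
a) Yes, x = 0 is always a solution. b) When A has linearly dependent columns (rank < n). c) Minimum nullity = 7.

a) x = 0 satisfies A·0 = 0, so the zero vector is always a solution.
b) Non-trivial solutions exist iff the columns of A are linearly dependent, equivalently rank(A) < n (the number of columns).
c) By rank-nullity, rank(A) + nullity(A) = n = 13. Since A has only 6 rows, rank(A) ≤ 6, so nullity(A) ≥ 13 - 6 = 7.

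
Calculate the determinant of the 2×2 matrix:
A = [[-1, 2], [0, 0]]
0

For A = [[a, b], [c, d]], det(A) = a*d - b*c.
det(A) = (-1)*(0) - (2)*(0) = 0 - 0 = 0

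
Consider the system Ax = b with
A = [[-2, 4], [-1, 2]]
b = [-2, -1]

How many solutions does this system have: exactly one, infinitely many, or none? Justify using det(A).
Infinitely many solutions

det(A) = (-2)*(2) - (4)*(-1) = 0, so A is singular (column 2 is -2 times column 1).
b = [-2, -1] = 1 * column 1 of A, so b lies in the column space of A.
A singular matrix whose right-hand side is in its column space gives a 1-parameter family of solutions — infinitely many.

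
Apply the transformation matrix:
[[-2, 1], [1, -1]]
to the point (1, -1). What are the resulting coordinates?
(-3, 2)

Matrix multiplication:
[[-2, 1], [1, -1]] × [1, -1]ᵀ
= [-2×1 + 1×-1, 1×1 + -1×-1]ᵀ
= [-3.0000, 2.0000]ᵀ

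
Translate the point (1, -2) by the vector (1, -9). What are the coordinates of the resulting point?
(2, -11)

Translation by (1, -9):
x' = 1 + 1 = 2
y' = -2 + -9 = -11
Homogeneous matrix: [[1, 0, 1], [0, 1, -9], [0, 0, 1]]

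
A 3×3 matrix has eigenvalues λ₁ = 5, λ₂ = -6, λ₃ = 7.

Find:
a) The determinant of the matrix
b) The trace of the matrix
det = -210, trace = 6

Two standard eigenvalue identities:
- det(A) equals the product of the eigenvalues (counted with multiplicity).
- trace(A) equals the sum of the eigenvalues.
det(A) = (5)*(-6)*(7) = -210.
trace(A) = 5 - 6 + 7 = 6.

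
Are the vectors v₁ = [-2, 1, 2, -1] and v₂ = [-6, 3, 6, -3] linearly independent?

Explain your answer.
No, linearly dependent (v₂ = 3·v₁)

Check whether there is a scalar k with v₂ = k·v₁.
Comparing components, k = 3 satisfies 3·[-2, 1, 2, -1] = [-6, 3, 6, -3].
Since v₂ is a scalar multiple of v₁, the two vectors are linearly dependent.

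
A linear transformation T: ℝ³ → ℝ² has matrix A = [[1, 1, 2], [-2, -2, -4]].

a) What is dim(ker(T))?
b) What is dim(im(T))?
dim(ker) = 2, dim(im) = 1

Observe that row 2 = -2 × row 1 (so the rows are linearly dependent).
Thus rank(A) = 1 (only one linearly independent row).
dim(im(T)) = rank(A) = 1.
By the rank-nullity theorem applied to T: ℝ³ → ℝ², rank(A) + nullity(A) = 3 (the domain dimension), so dim(ker(T)) = 3 - 1 = 2.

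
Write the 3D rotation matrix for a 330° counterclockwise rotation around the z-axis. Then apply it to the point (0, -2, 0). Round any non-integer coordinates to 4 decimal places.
R = [[√3/2, 1/2, 0], [-1/2, √3/2, 0], [0, 0, 1]]; R·(0, -2, 0) = (-1.0000, -1.7321, 0.0000)

Rotation matrix for 330° around z-axis:
cos(330°) = √3/2, sin(330°) = -1/2
R = [[√3/2, 1/2, 0], [-1/2, √3/2, 0], [0, 0, 1]]
Apply to (0, -2, 0): R·[0, -2, 0]ᵀ = (-1.0000, -1.7321, 0.0000)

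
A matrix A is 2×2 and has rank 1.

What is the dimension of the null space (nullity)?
1

The rank-nullity theorem for an m×n matrix states:
rank(A) + nullity(A) = n (the number of columns).
Here n = 2 and rank(A) = 1, so nullity(A) = 2 - 1 = 1.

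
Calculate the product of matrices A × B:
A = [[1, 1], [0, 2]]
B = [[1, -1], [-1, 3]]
[[0, 2], [-2, 6]]

Matrix multiplication:
C[0][0] = 1×1 + 1×-1 = 0
C[0][1] = 1×-1 + 1×3 = 2
C[1][0] = 0×1 + 2×-1 = -2
C[1][1] = 0×-1 + 2×3 = 6
Result: [[0, 2], [-2, 6]]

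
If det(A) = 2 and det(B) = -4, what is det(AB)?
-8

Use the multiplicative property of determinants: det(AB) = det(A)*det(B).
det(AB) = (2)*(-4) = -8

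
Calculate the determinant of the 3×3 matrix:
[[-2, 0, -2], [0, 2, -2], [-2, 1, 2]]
-20

Expansion along first row:
det = -2·det([[2,-2],[1,2]]) - 0·det([[0,-2],[-2,2]]) + -2·det([[0,2],[-2,1]])
    = -2·(2·2 - -2·1) - 0·(0·2 - -2·-2) + -2·(0·1 - 2·-2)
    = -2·6 - 0·-4 + -2·4
    = -12 + 0 + -8 = -20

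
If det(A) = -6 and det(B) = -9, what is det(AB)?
54

Use the multiplicative property of determinants: det(AB) = det(A)*det(B).
det(AB) = (-6)*(-9) = 54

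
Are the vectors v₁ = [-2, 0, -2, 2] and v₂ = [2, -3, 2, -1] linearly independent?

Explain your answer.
Yes, linearly independent

Two vectors are linearly dependent iff one is a scalar multiple of the other.
No single scalar k satisfies v₂ = k·v₁ (the ratios of corresponding entries disagree), so v₁ and v₂ are linearly independent.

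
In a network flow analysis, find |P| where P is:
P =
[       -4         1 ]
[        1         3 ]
det(P) = -13

For a 2×2 matrix [[a, b], [c, d]], det = a*d - b*c.
det(P) = (-4)*(3) - (1)*(1) = -12 - 1 = -13.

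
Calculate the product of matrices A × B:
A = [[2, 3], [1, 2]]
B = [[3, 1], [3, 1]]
[[15, 5], [9, 3]]

Matrix multiplication:
C[0][0] = 2×3 + 3×3 = 15
C[0][1] = 2×1 + 3×1 = 5
C[1][0] = 1×3 + 2×3 = 9
C[1][1] = 1×1 + 2×1 = 3
Result: [[15, 5], [9, 3]]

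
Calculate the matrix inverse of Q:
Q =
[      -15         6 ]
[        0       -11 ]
det(Q) = 165
Q⁻¹ =
[    -1/15     -2/55 ]
[        0     -1/11 ]

For a 2×2 matrix Q = [[a, b], [c, d]] with det(Q) ≠ 0, Q⁻¹ = (1/det(Q)) * [[d, -b], [-c, a]].
det(Q) = (-15)*(-11) - (6)*(0) = 165 - 0 = 165.
Q⁻¹ = (1/165) * [[-11, -6], [0, -15]].
Dividing each entry by 165 and reducing:
Q⁻¹ =
[    -1/15     -2/55 ]
[        0     -1/11 ]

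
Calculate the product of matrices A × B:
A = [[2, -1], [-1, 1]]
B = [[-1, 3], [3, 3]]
[[-5, 3], [4, 0]]

Matrix multiplication:
C[0][0] = 2×-1 + -1×3 = -5
C[0][1] = 2×3 + -1×3 = 3
C[1][0] = -1×-1 + 1×3 = 4
C[1][1] = -1×3 + 1×3 = 0
Result: [[-5, 3], [4, 0]]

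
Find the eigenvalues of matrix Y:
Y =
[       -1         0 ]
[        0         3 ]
λ = -1, 3

Solve det(Y - λI) = 0. For a 2×2 matrix the characteristic equation is λ² - (trace)λ + det = 0.
trace(Y) = a + d = -1 + 3 = 2.
det(Y) = a*d - b*c = (-1)*(3) - (0)*(0) = -3 - 0 = -3.
Characteristic equation: λ² - (2)λ + (-3) = 0.
Discriminant = (2)² - 4*(-3) = 4 + 12 = 16.
λ = (2 ± √16) / 2 = (2 ± 4) / 2 = -1, 3.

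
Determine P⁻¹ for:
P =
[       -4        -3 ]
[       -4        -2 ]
det(P) = -4
P⁻¹ =
[      1/2      -3/4 ]
[       -1         1 ]

For a 2×2 matrix P = [[a, b], [c, d]] with det(P) ≠ 0, P⁻¹ = (1/det(P)) * [[d, -b], [-c, a]].
det(P) = (-4)*(-2) - (-3)*(-4) = 8 - 12 = -4.
P⁻¹ = (1/-4) * [[-2, 3], [4, -4]].
Dividing each entry by -4 and reducing:
P⁻¹ =
[      1/2      -3/4 ]
[       -1         1 ]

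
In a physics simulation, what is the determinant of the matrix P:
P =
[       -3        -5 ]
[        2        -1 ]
det(P) = 13

For a 2×2 matrix [[a, b], [c, d]], det = a*d - b*c.
det(P) = (-3)*(-1) - (-5)*(2) = 3 + 10 = 13.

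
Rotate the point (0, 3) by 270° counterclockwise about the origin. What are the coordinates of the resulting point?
(3, 0)

Rotation matrix R(θ) = [[cos θ, -sin θ], [sin θ, cos θ]]; for θ = 270°:
R = [[0, 1], [-1, 0]]
Result: R × [0, 3]ᵀ = [0·0 + (1)·3, -1·0 + (0)·3]ᵀ = (3, 0)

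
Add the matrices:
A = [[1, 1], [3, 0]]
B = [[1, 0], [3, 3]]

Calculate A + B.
[[2, 1], [6, 3]]

Add corresponding elements:
(1)+(1)=2
(1)+(0)=1
(3)+(3)=6
(0)+(3)=3
A + B = [[2, 1], [6, 3]]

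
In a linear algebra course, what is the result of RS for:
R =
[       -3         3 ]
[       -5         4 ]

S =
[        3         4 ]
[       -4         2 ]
RS =
[      -21        -6 ]
[      -31       -12 ]

Matrix multiplication: (RS)[i][j] = sum over k of R[i][k] * S[k][j].
  (RS)[0][0] = (-3)*(3) + (3)*(-4) = -21
  (RS)[0][1] = (-3)*(4) + (3)*(2) = -6
  (RS)[1][0] = (-5)*(3) + (4)*(-4) = -31
  (RS)[1][1] = (-5)*(4) + (4)*(2) = -12
RS =
[      -21        -6 ]
[      -31       -12 ]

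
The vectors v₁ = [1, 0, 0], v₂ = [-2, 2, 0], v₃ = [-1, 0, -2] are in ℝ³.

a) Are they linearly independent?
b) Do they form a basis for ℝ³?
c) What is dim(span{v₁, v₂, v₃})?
Yes independent, yes basis, dim = 3

Stack v₁, v₂, v₃ as rows of a 3×3 matrix.
[[1, 0, 0]; [-2, 2, 0]; [-1, 0, -2]] is already lower triangular with nonzero diagonal entries (1, 2, -2), so its determinant is the product of the diagonal entries, det = (1)·(2)·(-2) = -4 ≠ 0, and the rows are linearly independent.
Three linearly independent vectors in ℝ³ form a basis for ℝ³, so dim(span{v₁,v₂,v₃}) = 3.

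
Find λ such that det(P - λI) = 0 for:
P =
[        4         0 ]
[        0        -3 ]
λ = -3, 4

Solve det(P - λI) = 0. For a 2×2 matrix the characteristic equation is λ² - (trace)λ + det = 0.
trace(P) = a + d = 4 - 3 = 1.
det(P) = a*d - b*c = (4)*(-3) - (0)*(0) = -12 - 0 = -12.
Characteristic equation: λ² - (1)λ + (-12) = 0.
Discriminant = (1)² - 4*(-12) = 1 + 48 = 49.
λ = (1 ± √49) / 2 = (1 ± 7) / 2 = -3, 4.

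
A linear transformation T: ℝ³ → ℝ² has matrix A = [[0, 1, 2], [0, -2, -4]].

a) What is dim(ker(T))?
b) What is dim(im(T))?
dim(ker) = 2, dim(im) = 1

Observe that row 2 = -2 × row 1 (so the rows are linearly dependent).
Thus rank(A) = 1 (only one linearly independent row).
dim(im(T)) = rank(A) = 1.
By the rank-nullity theorem applied to T: ℝ³ → ℝ², rank(A) + nullity(A) = 3 (the domain dimension), so dim(ker(T)) = 3 - 1 = 2.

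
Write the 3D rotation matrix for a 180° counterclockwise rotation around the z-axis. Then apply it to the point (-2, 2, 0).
R = [[-1, 0, 0], [0, -1, 0], [0, 0, 1]]; R·(-2, 2, 0) = (2, -2, 0)

Rotation matrix for 180° around z-axis:
cos(180°) = -1, sin(180°) = 0
R = [[-1, 0, 0], [0, -1, 0], [0, 0, 1]]
Apply to (-2, 2, 0): R·[-2, 2, 0]ᵀ = (2, -2, 0)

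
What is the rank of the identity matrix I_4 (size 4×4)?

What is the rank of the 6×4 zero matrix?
rank(I_4) = 4, rank(0) = 0

The identity I_4 has 4 columns that are the standard basis vectors e_1, …, e_4. These are linearly independent, so all 4 columns are pivots and rank(I_4) = 4.
The 6×4 zero matrix has every entry zero, so every row is the zero row and there are no pivots; rank(0) = 0.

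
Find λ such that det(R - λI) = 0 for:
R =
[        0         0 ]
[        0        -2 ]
λ = -2, 0

Solve det(R - λI) = 0. For a 2×2 matrix the characteristic equation is λ² - (trace)λ + det = 0.
trace(R) = a + d = 0 - 2 = -2.
det(R) = a*d - b*c = (0)*(-2) - (0)*(0) = 0 - 0 = 0.
Characteristic equation: λ² - (-2)λ + (0) = 0.
Discriminant = (-2)² - 4*(0) = 4 - 0 = 4.
λ = (-2 ± √4) / 2 = (-2 ± 2) / 2 = -2, 0.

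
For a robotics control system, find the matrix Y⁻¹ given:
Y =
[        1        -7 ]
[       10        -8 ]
det(Y) = 62
Y⁻¹ =
[    -4/31      7/62 ]
[    -5/31      1/62 ]

For a 2×2 matrix Y = [[a, b], [c, d]] with det(Y) ≠ 0, Y⁻¹ = (1/det(Y)) * [[d, -b], [-c, a]].
det(Y) = (1)*(-8) - (-7)*(10) = -8 + 70 = 62.
Y⁻¹ = (1/62) * [[-8, 7], [-10, 1]].
Dividing each entry by 62 and reducing:
Y⁻¹ =
[    -4/31      7/62 ]
[    -5/31      1/62 ]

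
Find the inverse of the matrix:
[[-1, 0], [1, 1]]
[[-1, 0], [1, 1]]

For [[a,b],[c,d]], inverse = (1/det)·[[d,-b],[-c,a]]
det = -1·1 - 0·1 = -1
Inverse = (1/-1)·[[1, 0], [-1, -1]]
        = [[-1, 0], [1, 1]]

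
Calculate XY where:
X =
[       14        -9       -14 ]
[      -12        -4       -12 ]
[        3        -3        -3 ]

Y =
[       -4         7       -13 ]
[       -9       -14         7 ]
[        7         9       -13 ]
XY =
[      -73        98       -63 ]
[        0      -136       284 ]
[       -6        36       -21 ]

Matrix multiplication: (XY)[i][j] = sum over k of X[i][k] * Y[k][j].
  (XY)[0][0] = (14)*(-4) + (-9)*(-9) + (-14)*(7) = -73
  (XY)[0][1] = (14)*(7) + (-9)*(-14) + (-14)*(9) = 98
  (XY)[0][2] = (14)*(-13) + (-9)*(7) + (-14)*(-13) = -63
  (XY)[1][0] = (-12)*(-4) + (-4)*(-9) + (-12)*(7) = 0
  (XY)[1][1] = (-12)*(7) + (-4)*(-14) + (-12)*(9) = -136
  (XY)[1][2] = (-12)*(-13) + (-4)*(7) + (-12)*(-13) = 284
  (XY)[2][0] = (3)*(-4) + (-3)*(-9) + (-3)*(7) = -6
  (XY)[2][1] = (3)*(7) + (-3)*(-14) + (-3)*(9) = 36
  (XY)[2][2] = (3)*(-13) + (-3)*(7) + (-3)*(-13) = -21
XY =
[      -73        98       -63 ]
[        0      -136       284 ]
[       -6        36       -21 ]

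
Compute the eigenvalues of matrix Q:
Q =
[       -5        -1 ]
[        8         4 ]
λ = -4, 3

Solve det(Q - λI) = 0. For a 2×2 matrix the characteristic equation is λ² - (trace)λ + det = 0.
trace(Q) = a + d = -5 + 4 = -1.
det(Q) = a*d - b*c = (-5)*(4) - (-1)*(8) = -20 + 8 = -12.
Characteristic equation: λ² - (-1)λ + (-12) = 0.
Discriminant = (-1)² - 4*(-12) = 1 + 48 = 49.
λ = (-1 ± √49) / 2 = (-1 ± 7) / 2 = -4, 3.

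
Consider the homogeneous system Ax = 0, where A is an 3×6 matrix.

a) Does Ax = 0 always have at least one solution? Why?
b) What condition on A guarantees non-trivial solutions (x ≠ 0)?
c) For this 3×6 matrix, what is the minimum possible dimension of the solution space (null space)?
a) Yes, x = 0 is always a solution. b) When A has linearly dependent columns (rank < n). c) Minimum nullity = 3.

a) x = 0 satisfies A·0 = 0, so the zero vector is always a solution.
b) Non-trivial solutions exist iff the columns of A are linearly dependent, equivalently rank(A) < n (the number of columns).
c) By rank-nullity, rank(A) + nullity(A) = n = 6. Since A has only 3 rows, rank(A) ≤ 3, so nullity(A) ≥ 6 - 3 = 3.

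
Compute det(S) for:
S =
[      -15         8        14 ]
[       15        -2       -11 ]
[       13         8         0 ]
det(S) = -420

Expand along row 0 (cofactor expansion): det(S) = a*(e*i - f*h) - b*(d*i - f*g) + c*(d*h - e*g), where the 3×3 is [[a, b, c], [d, e, f], [g, h, i]].
Minor M_00 = (-2)*(0) - (-11)*(8) = 0 + 88 = 88.
Minor M_01 = (15)*(0) - (-11)*(13) = 0 + 143 = 143.
Minor M_02 = (15)*(8) - (-2)*(13) = 120 + 26 = 146.
det(S) = (-15)*(88) - (8)*(143) + (14)*(146) = -1320 - 1144 + 2044 = -420.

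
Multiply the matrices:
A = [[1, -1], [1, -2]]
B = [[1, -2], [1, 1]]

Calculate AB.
[[0, -3], [-1, -4]]

Each entry (i,j) of AB = sum over k of A[i][k]*B[k][j].
(AB)[0][0] = (1)*(1) + (-1)*(1) = 0
(AB)[0][1] = (1)*(-2) + (-1)*(1) = -3
(AB)[1][0] = (1)*(1) + (-2)*(1) = -1
(AB)[1][1] = (1)*(-2) + (-2)*(1) = -4
AB = [[0, -3], [-1, -4]]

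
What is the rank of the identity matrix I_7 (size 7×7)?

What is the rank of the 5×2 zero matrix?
rank(I_7) = 7, rank(0) = 0

The identity I_7 has 7 columns that are the standard basis vectors e_1, …, e_7. These are linearly independent, so all 7 columns are pivots and rank(I_7) = 7.
The 5×2 zero matrix has every entry zero, so every row is the zero row and there are no pivots; rank(0) = 0.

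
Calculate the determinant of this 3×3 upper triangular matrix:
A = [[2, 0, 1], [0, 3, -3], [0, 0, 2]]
12

The determinant of a triangular matrix is the product of its diagonal entries (the off-diagonal entries above the diagonal do not affect it).
det(A) = (2) * (3) * (2) = 12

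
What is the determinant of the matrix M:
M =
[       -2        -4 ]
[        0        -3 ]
det(M) = 6

For a 2×2 matrix [[a, b], [c, d]], det = a*d - b*c.
det(M) = (-2)*(-3) - (-4)*(0) = 6 - 0 = 6.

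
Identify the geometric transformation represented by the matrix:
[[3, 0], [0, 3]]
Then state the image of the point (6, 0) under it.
uniform scaling by factor 3; image of (6, 0) is (18, 0)

This is a diagonal matrix with equal entries 3, so it scales both axes by the same factor 3.
The matrix [[3, 0], [0, 3]] represents: uniform scaling by factor 3.
Applying it to (6, 0): [3·6 + 0·0, 0·6 + 3·0] = (18, 0).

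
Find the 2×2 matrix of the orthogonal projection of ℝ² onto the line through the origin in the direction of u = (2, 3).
[[4/13, 6/13], [6/13, 9/13]]

The orthogonal projection onto the line spanned by a nonzero vector u = (a, b) has matrix P = (u uᵀ) / (uᵀ u) = (1/(a² + b²)) · [[a², ab], [ab, b²]].
Here u = (2, 3), so a² + b² = 4 + 9 = 13.
P = (1/13) · [[4, 6], [6, 9]] = [[4/13, 6/13], [6/13, 9/13]].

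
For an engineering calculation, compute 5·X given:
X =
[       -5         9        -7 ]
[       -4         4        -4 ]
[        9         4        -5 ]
5X =
[      -25        45       -35 ]
[      -20        20       -20 ]
[       45        20       -25 ]

Scalar multiplication is elementwise: (5X)[i][j] = 5 * X[i][j].
  (5X)[0][0] = 5 * (-5) = -25
  (5X)[0][1] = 5 * (9) = 45
  (5X)[0][2] = 5 * (-7) = -35
  (5X)[1][0] = 5 * (-4) = -20
  (5X)[1][1] = 5 * (4) = 20
  (5X)[1][2] = 5 * (-4) = -20
  (5X)[2][0] = 5 * (9) = 45
  (5X)[2][1] = 5 * (4) = 20
  (5X)[2][2] = 5 * (-5) = -25
5X =
[      -25        45       -35 ]
[      -20        20       -20 ]
[       45        20       -25 ]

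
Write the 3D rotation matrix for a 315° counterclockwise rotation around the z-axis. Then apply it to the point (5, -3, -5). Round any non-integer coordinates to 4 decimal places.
R = [[√2/2, √2/2, 0], [-√2/2, √2/2, 0], [0, 0, 1]]; R·(5, -3, -5) = (1.4142, -5.6569, -5.0000)

Rotation matrix for 315° around z-axis:
cos(315°) = √2/2, sin(315°) = -√2/2
R = [[√2/2, √2/2, 0], [-√2/2, √2/2, 0], [0, 0, 1]]
Apply to (5, -3, -5): R·[5, -3, -5]ᵀ = (1.4142, -5.6569, -5.0000)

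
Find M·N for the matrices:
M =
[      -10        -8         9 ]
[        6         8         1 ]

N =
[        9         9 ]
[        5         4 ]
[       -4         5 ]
MN =
[     -166       -77 ]
[       90        91 ]

Matrix multiplication: (MN)[i][j] = sum over k of M[i][k] * N[k][j].
  (MN)[0][0] = (-10)*(9) + (-8)*(5) + (9)*(-4) = -166
  (MN)[0][1] = (-10)*(9) + (-8)*(4) + (9)*(5) = -77
  (MN)[1][0] = (6)*(9) + (8)*(5) + (1)*(-4) = 90
  (MN)[1][1] = (6)*(9) + (8)*(4) + (1)*(5) = 91
MN =
[     -166       -77 ]
[       90        91 ]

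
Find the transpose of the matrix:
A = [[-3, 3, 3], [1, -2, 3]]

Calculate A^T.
[[-3, 1], [3, -2], [3, 3]]

The transpose sends entry (i,j) to (j,i); rows become columns.
Row 0 of A: [-3, 3, 3] -> column 0 of A^T.
Row 1 of A: [1, -2, 3] -> column 1 of A^T.
A^T = [[-3, 1], [3, -2], [3, 3]]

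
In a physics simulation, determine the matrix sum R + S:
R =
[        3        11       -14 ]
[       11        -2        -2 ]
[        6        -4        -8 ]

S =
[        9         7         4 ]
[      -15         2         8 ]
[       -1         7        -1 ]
R + S =
[       12        18       -10 ]
[       -4         0         6 ]
[        5         3        -9 ]

Matrix addition is elementwise: (R+S)[i][j] = R[i][j] + S[i][j].
  (R+S)[0][0] = (3) + (9) = 12
  (R+S)[0][1] = (11) + (7) = 18
  (R+S)[0][2] = (-14) + (4) = -10
  (R+S)[1][0] = (11) + (-15) = -4
  (R+S)[1][1] = (-2) + (2) = 0
  (R+S)[1][2] = (-2) + (8) = 6
  (R+S)[2][0] = (6) + (-1) = 5
  (R+S)[2][1] = (-4) + (7) = 3
  (R+S)[2][2] = (-8) + (-1) = -9
R + S =
[       12        18       -10 ]
[       -4         0         6 ]
[        5         3        -9 ]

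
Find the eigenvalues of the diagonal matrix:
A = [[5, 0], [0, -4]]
λ₁ = 5, λ₂ = -4

The characteristic polynomial of A is det(A - λI) = (5 - λ)(-4 - λ) = 0.
The roots are λ = 5 and λ = -4, so the eigenvalues are the diagonal entries.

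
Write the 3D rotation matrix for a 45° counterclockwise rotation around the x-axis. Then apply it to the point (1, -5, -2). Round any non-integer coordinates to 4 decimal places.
R = [[1, 0, 0], [0, √2/2, -√2/2], [0, √2/2, √2/2]]; R·(1, -5, -2) = (1.0000, -2.1213, -4.9497)

Rotation matrix for 45° around x-axis:
cos(45°) = √2/2, sin(45°) = √2/2
R = [[1, 0, 0], [0, √2/2, -√2/2], [0, √2/2, √2/2]]
Apply to (1, -5, -2): R·[1, -5, -2]ᵀ = (1.0000, -2.1213, -4.9497)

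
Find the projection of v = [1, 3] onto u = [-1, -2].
[7/5, 14/5]

The projection of v onto u is proj_u(v) = ((v·u) / (u·u)) · u.
v·u = (1)*(-1) + (3)*(-2) = -7.
u·u = (-1)*(-1) + (-2)*(-2) = 5.
coefficient = -7 / 5 = -7/5.
proj_u(v) = -7/5 · [-1, -2] = [7/5, 14/5].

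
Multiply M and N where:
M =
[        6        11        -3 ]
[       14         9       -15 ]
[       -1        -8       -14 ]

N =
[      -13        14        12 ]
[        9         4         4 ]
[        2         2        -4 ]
MN =
[       15       122       128 ]
[     -131       202       264 ]
[      -87       -74        12 ]

Matrix multiplication: (MN)[i][j] = sum over k of M[i][k] * N[k][j].
  (MN)[0][0] = (6)*(-13) + (11)*(9) + (-3)*(2) = 15
  (MN)[0][1] = (6)*(14) + (11)*(4) + (-3)*(2) = 122
  (MN)[0][2] = (6)*(12) + (11)*(4) + (-3)*(-4) = 128
  (MN)[1][0] = (14)*(-13) + (9)*(9) + (-15)*(2) = -131
  (MN)[1][1] = (14)*(14) + (9)*(4) + (-15)*(2) = 202
  (MN)[1][2] = (14)*(12) + (9)*(4) + (-15)*(-4) = 264
  (MN)[2][0] = (-1)*(-13) + (-8)*(9) + (-14)*(2) = -87
  (MN)[2][1] = (-1)*(14) + (-8)*(4) + (-14)*(2) = -74
  (MN)[2][2] = (-1)*(12) + (-8)*(4) + (-14)*(-4) = 12
MN =
[       15       122       128 ]
[     -131       202       264 ]
[      -87       -74        12 ]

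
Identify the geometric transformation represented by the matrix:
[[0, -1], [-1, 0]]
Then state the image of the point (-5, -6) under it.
reflection across the line y = -x; image of (-5, -6) is (6, 5)

This is a symmetric orthogonal matrix with determinant -1, which characterizes a reflection in ℝ².
The matrix [[0, -1], [-1, 0]] represents: reflection across the line y = -x.
Applying it to (-5, -6): [0·-5 + -1·-6, -1·-5 + 0·-6] = (6, 5).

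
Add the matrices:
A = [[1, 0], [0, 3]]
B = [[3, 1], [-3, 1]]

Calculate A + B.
[[4, 1], [-3, 4]]

Add corresponding elements:
(1)+(3)=4
(0)+(1)=1
(0)+(-3)=-3
(3)+(1)=4
A + B = [[4, 1], [-3, 4]]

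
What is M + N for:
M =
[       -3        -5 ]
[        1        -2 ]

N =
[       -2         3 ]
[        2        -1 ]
M + N =
[       -5        -2 ]
[        3        -3 ]

Matrix addition is elementwise: (M+N)[i][j] = M[i][j] + N[i][j].
  (M+N)[0][0] = (-3) + (-2) = -5
  (M+N)[0][1] = (-5) + (3) = -2
  (M+N)[1][0] = (1) + (2) = 3
  (M+N)[1][1] = (-2) + (-1) = -3
M + N =
[       -5        -2 ]
[        3        -3 ]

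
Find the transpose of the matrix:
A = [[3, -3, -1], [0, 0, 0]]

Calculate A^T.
[[3, 0], [-3, 0], [-1, 0]]

The transpose sends entry (i,j) to (j,i); rows become columns.
Row 0 of A: [3, -3, -1] -> column 0 of A^T.
Row 1 of A: [0, 0, 0] -> column 1 of A^T.
A^T = [[3, 0], [-3, 0], [-1, 0]]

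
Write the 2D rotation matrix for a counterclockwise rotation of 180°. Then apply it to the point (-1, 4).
R = [[-1, 0], [0, -1]]; R·(-1, 4) = (1, -4)

Rotation matrix formula: R(θ) = [[cos θ, -sin θ], [sin θ, cos θ]]
For θ = 180°:
cos(180°) = -1
sin(180°) = 0
R = [[-1, 0], [0, -1]]
Apply to (-1, 4): [-1·-1 + (0)·4, 0·-1 + -1·4] = (1, -4)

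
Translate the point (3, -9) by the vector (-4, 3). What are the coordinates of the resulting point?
(-1, -6)

Translation by (-4, 3):
x' = 3 + -4 = -1
y' = -9 + 3 = -6
Homogeneous matrix: [[1, 0, -4], [0, 1, 3], [0, 0, 1]]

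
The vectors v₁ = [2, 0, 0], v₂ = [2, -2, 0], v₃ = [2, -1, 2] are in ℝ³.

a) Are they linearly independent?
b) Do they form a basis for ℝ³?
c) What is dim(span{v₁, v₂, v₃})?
Yes independent, yes basis, dim = 3

Stack v₁, v₂, v₃ as rows of a 3×3 matrix.
[[2, 0, 0]; [2, -2, 0]; [2, -1, 2]] is already lower triangular with nonzero diagonal entries (2, -2, 2), so its determinant is the product of the diagonal entries, det = (2)·(-2)·(2) = -8 ≠ 0, and the rows are linearly independent.
Three linearly independent vectors in ℝ³ form a basis for ℝ³, so dim(span{v₁,v₂,v₃}) = 3.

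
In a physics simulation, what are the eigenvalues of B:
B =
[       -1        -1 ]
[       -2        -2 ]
λ = -3, 0

Solve det(B - λI) = 0. For a 2×2 matrix the characteristic equation is λ² - (trace)λ + det = 0.
trace(B) = a + d = -1 - 2 = -3.
det(B) = a*d - b*c = (-1)*(-2) - (-1)*(-2) = 2 - 2 = 0.
Characteristic equation: λ² - (-3)λ + (0) = 0.
Discriminant = (-3)² - 4*(0) = 9 - 0 = 9.
λ = (-3 ± √9) / 2 = (-3 ± 3) / 2 = -3, 0.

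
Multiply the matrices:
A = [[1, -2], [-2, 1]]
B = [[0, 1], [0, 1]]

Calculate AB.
[[0, -1], [0, -1]]

Each entry (i,j) of AB = sum over k of A[i][k]*B[k][j].
(AB)[0][0] = (1)*(0) + (-2)*(0) = 0
(AB)[0][1] = (1)*(1) + (-2)*(1) = -1
(AB)[1][0] = (-2)*(0) + (1)*(0) = 0
(AB)[1][1] = (-2)*(1) + (1)*(1) = -1
AB = [[0, -1], [0, -1]]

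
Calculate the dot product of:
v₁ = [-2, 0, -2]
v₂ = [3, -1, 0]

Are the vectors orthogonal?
-6, No

The dot product is the sum of products of corresponding components.
v₁·v₂ = (-2)*(3) + (0)*(-1) + (-2)*(0) = -6 + 0 + 0 = -6.
Two vectors are orthogonal iff their dot product is 0; here the dot product is -6, so the vectors are not orthogonal.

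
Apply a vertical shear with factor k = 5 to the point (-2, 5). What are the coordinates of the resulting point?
(-2, -5)

Shear matrix for vertical shear with factor k = 5:
[[1, 0], [5, 1]]
Result: (-2, 5) → (-2, -5)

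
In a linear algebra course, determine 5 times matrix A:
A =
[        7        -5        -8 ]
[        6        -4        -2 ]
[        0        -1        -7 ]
5A =
[       35       -25       -40 ]
[       30       -20       -10 ]
[        0        -5       -35 ]

Scalar multiplication is elementwise: (5A)[i][j] = 5 * A[i][j].
  (5A)[0][0] = 5 * (7) = 35
  (5A)[0][1] = 5 * (-5) = -25
  (5A)[0][2] = 5 * (-8) = -40
  (5A)[1][0] = 5 * (6) = 30
  (5A)[1][1] = 5 * (-4) = -20
  (5A)[1][2] = 5 * (-2) = -10
  (5A)[2][0] = 5 * (0) = 0
  (5A)[2][1] = 5 * (-1) = -5
  (5A)[2][2] = 5 * (-7) = -35
5A =
[       35       -25       -40 ]
[       30       -20       -10 ]
[        0        -5       -35 ]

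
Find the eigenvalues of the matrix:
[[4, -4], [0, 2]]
λ = 2 and λ = 4

Characteristic equation: det(A - λI) = 0
λ² - (trace)λ + (det) = 0
λ² - (6)λ + (8) = 0
λ² - 6λ + 8 = 0
Solving: λ = 2, 4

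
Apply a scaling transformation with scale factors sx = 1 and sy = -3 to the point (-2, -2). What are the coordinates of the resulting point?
(-2, 6)

Scaling matrix:
[[1, 0], [0, -3]]
Result: (-2 × 1, -2 × -3) = (-2, 6)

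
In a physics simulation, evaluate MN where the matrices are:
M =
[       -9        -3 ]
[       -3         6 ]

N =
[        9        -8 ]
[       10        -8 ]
MN =
[     -111        96 ]
[       33       -24 ]

Matrix multiplication: (MN)[i][j] = sum over k of M[i][k] * N[k][j].
  (MN)[0][0] = (-9)*(9) + (-3)*(10) = -111
  (MN)[0][1] = (-9)*(-8) + (-3)*(-8) = 96
  (MN)[1][0] = (-3)*(9) + (6)*(10) = 33
  (MN)[1][1] = (-3)*(-8) + (6)*(-8) = -24
MN =
[     -111        96 ]
[       33       -24 ]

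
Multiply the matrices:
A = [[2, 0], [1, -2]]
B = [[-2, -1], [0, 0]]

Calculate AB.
[[-4, -2], [-2, -1]]

Each entry (i,j) of AB = sum over k of A[i][k]*B[k][j].
(AB)[0][0] = (2)*(-2) + (0)*(0) = -4
(AB)[0][1] = (2)*(-1) + (0)*(0) = -2
(AB)[1][0] = (1)*(-2) + (-2)*(0) = -2
(AB)[1][1] = (1)*(-1) + (-2)*(0) = -1
AB = [[-4, -2], [-2, -1]]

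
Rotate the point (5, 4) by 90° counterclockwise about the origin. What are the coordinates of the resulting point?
(-4, 5)

Rotation matrix R(θ) = [[cos θ, -sin θ], [sin θ, cos θ]]; for θ = 90°:
R = [[0, -1], [1, 0]]
Result: R × [5, 4]ᵀ = [0·5 + (-1)·4, 1·5 + (0)·4]ᵀ = (-4, 5)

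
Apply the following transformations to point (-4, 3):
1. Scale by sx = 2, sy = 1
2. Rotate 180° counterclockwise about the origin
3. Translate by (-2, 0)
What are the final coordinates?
(6, -3)

Step 1: Scale → (-8, 3)
Step 2: Rotate 180° → (8, -3)
Step 3: Translate → (6, -3)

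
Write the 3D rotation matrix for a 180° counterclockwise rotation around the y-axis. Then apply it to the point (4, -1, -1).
R = [[-1, 0, 0], [0, 1, 0], [0, 0, -1]]; R·(4, -1, -1) = (-4, -1, 1)

Rotation matrix for 180° around y-axis:
cos(180°) = -1, sin(180°) = 0
R = [[-1, 0, 0], [0, 1, 0], [0, 0, -1]]
Apply to (4, -1, -1): R·[4, -1, -1]ᵀ = (-4, -1, 1)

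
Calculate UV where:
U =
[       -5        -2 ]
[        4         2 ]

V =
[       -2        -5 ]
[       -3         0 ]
UV =
[       16        25 ]
[      -14       -20 ]

Matrix multiplication: (UV)[i][j] = sum over k of U[i][k] * V[k][j].
  (UV)[0][0] = (-5)*(-2) + (-2)*(-3) = 16
  (UV)[0][1] = (-5)*(-5) + (-2)*(0) = 25
  (UV)[1][0] = (4)*(-2) + (2)*(-3) = -14
  (UV)[1][1] = (4)*(-5) + (2)*(0) = -20
UV =
[       16        25 ]
[      -14       -20 ]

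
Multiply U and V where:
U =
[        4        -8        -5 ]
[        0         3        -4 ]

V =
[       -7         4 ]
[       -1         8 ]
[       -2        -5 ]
UV =
[      -10       -23 ]
[        5        44 ]

Matrix multiplication: (UV)[i][j] = sum over k of U[i][k] * V[k][j].
  (UV)[0][0] = (4)*(-7) + (-8)*(-1) + (-5)*(-2) = -10
  (UV)[0][1] = (4)*(4) + (-8)*(8) + (-5)*(-5) = -23
  (UV)[1][0] = (0)*(-7) + (3)*(-1) + (-4)*(-2) = 5
  (UV)[1][1] = (0)*(4) + (3)*(8) + (-4)*(-5) = 44
UV =
[      -10       -23 ]
[        5        44 ]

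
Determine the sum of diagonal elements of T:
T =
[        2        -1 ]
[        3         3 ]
tr(T) = 2 + 3 = 5

The trace of a square matrix is the sum of its diagonal entries.
Diagonal entries of T: T[0][0] = 2, T[1][1] = 3.
tr(T) = 2 + 3 = 5.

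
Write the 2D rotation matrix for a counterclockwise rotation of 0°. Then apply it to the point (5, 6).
R = [[1, 0], [0, 1]]; R·(5, 6) = (5, 6)

Rotation matrix formula: R(θ) = [[cos θ, -sin θ], [sin θ, cos θ]]
For θ = 0°:
cos(0°) = 1
sin(0°) = 0
R = [[1, 0], [0, 1]]
Apply to (5, 6): [1·5 + (0)·6, 0·5 + 1·6] = (5, 6)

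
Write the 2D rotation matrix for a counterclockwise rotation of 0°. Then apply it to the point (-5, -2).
R = [[1, 0], [0, 1]]; R·(-5, -2) = (-5, -2)

Rotation matrix formula: R(θ) = [[cos θ, -sin θ], [sin θ, cos θ]]
For θ = 0°:
cos(0°) = 1
sin(0°) = 0
R = [[1, 0], [0, 1]]
Apply to (-5, -2): [1·-5 + (0)·-2, 0·-5 + 1·-2] = (-5, -2)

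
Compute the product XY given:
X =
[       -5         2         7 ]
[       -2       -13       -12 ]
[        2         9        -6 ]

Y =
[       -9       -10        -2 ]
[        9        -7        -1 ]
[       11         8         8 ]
XY =
[      140        92        64 ]
[     -231        15       -79 ]
[       -3      -131       -61 ]

Matrix multiplication: (XY)[i][j] = sum over k of X[i][k] * Y[k][j].
  (XY)[0][0] = (-5)*(-9) + (2)*(9) + (7)*(11) = 140
  (XY)[0][1] = (-5)*(-10) + (2)*(-7) + (7)*(8) = 92
  (XY)[0][2] = (-5)*(-2) + (2)*(-1) + (7)*(8) = 64
  (XY)[1][0] = (-2)*(-9) + (-13)*(9) + (-12)*(11) = -231
  (XY)[1][1] = (-2)*(-10) + (-13)*(-7) + (-12)*(8) = 15
  (XY)[1][2] = (-2)*(-2) + (-13)*(-1) + (-12)*(8) = -79
  (XY)[2][0] = (2)*(-9) + (9)*(9) + (-6)*(11) = -3
  (XY)[2][1] = (2)*(-10) + (9)*(-7) + (-6)*(8) = -131
  (XY)[2][2] = (2)*(-2) + (9)*(-1) + (-6)*(8) = -61
XY =
[      140        92        64 ]
[     -231        15       -79 ]
[       -3      -131       -61 ]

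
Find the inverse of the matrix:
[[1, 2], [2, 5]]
[[5, -2], [-2, 1]]

For [[a,b],[c,d]], inverse = (1/det)·[[d,-b],[-c,a]]
det = 1·5 - 2·2 = 1
Inverse = (1/1)·[[5, -2], [-2, 1]]
        = [[5, -2], [-2, 1]]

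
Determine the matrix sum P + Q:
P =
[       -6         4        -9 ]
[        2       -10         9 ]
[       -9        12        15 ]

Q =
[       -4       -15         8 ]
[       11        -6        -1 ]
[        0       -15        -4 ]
P + Q =
[      -10       -11        -1 ]
[       13       -16         8 ]
[       -9        -3        11 ]

Matrix addition is elementwise: (P+Q)[i][j] = P[i][j] + Q[i][j].
  (P+Q)[0][0] = (-6) + (-4) = -10
  (P+Q)[0][1] = (4) + (-15) = -11
  (P+Q)[0][2] = (-9) + (8) = -1
  (P+Q)[1][0] = (2) + (11) = 13
  (P+Q)[1][1] = (-10) + (-6) = -16
  (P+Q)[1][2] = (9) + (-1) = 8
  (P+Q)[2][0] = (-9) + (0) = -9
  (P+Q)[2][1] = (12) + (-15) = -3
  (P+Q)[2][2] = (15) + (-4) = 11
P + Q =
[      -10       -11        -1 ]
[       13       -16         8 ]
[       -9        -3        11 ]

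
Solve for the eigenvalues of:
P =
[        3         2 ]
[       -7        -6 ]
λ = -4, 1

Solve det(P - λI) = 0. For a 2×2 matrix the characteristic equation is λ² - (trace)λ + det = 0.
trace(P) = a + d = 3 - 6 = -3.
det(P) = a*d - b*c = (3)*(-6) - (2)*(-7) = -18 + 14 = -4.
Characteristic equation: λ² - (-3)λ + (-4) = 0.
Discriminant = (-3)² - 4*(-4) = 9 + 16 = 25.
λ = (-3 ± √25) / 2 = (-3 ± 5) / 2 = -4, 1.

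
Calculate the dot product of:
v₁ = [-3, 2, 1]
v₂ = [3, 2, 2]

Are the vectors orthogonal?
-3, No

The dot product is the sum of products of corresponding components.
v₁·v₂ = (-3)*(3) + (2)*(2) + (1)*(2) = -9 + 4 + 2 = -3.
Two vectors are orthogonal iff their dot product is 0; here the dot product is -3, so the vectors are not orthogonal.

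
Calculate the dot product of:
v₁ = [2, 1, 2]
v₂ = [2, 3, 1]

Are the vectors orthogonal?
9, No

The dot product is the sum of products of corresponding components.
v₁·v₂ = (2)*(2) + (1)*(3) + (2)*(1) = 4 + 3 + 2 = 9.
Two vectors are orthogonal iff their dot product is 0; here the dot product is 9, so the vectors are not orthogonal.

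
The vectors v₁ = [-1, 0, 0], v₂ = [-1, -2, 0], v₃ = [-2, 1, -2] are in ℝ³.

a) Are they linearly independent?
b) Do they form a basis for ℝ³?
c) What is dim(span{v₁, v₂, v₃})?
Yes independent, yes basis, dim = 3

Stack v₁, v₂, v₃ as rows of a 3×3 matrix.
[[-1, 0, 0]; [-1, -2, 0]; [-2, 1, -2]] is already lower triangular with nonzero diagonal entries (-1, -2, -2), so its determinant is the product of the diagonal entries, det = (-1)·(-2)·(-2) = -4 ≠ 0, and the rows are linearly independent.
Three linearly independent vectors in ℝ³ form a basis for ℝ³, so dim(span{v₁,v₂,v₃}) = 3.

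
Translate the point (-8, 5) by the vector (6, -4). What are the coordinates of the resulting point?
(-2, 1)

Translation by (6, -4):
x' = -8 + 6 = -2
y' = 5 + -4 = 1
Homogeneous matrix: [[1, 0, 6], [0, 1, -4], [0, 0, 1]]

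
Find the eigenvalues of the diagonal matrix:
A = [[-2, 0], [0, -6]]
λ₁ = -2, λ₂ = -6

The characteristic polynomial of A is det(A - λI) = (-2 - λ)(-6 - λ) = 0.
The roots are λ = -2 and λ = -6, so the eigenvalues are the diagonal entries.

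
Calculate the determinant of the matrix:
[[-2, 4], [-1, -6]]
16

For a 2×2 matrix [[a, b], [c, d]], det = ad - bc
det = (-2)(-6) - (4)(-1) = 12 - -4 = 16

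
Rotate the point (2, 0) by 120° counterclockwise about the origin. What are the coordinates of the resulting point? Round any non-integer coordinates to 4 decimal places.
(-1.0000, 1.7321)

Rotation matrix R(θ) = [[cos θ, -sin θ], [sin θ, cos θ]]; for θ = 120°:
R = [[-1/2, -√3/2], [√3/2, -1/2]]
Result: R × [2, 0]ᵀ = [-1/2·2 + (-√3/2)·0, √3/2·2 + (-1/2)·0]ᵀ = (-1.0000, 1.7321)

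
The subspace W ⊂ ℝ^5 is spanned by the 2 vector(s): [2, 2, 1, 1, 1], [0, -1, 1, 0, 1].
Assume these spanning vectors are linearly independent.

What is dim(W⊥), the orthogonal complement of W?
dim(W⊥) = 3

For any subspace W of ℝ^n, dim(W) + dim(W⊥) = n (the whole-space dimension).
Here the given 2 vectors are linearly independent, so dim(W) = 2.
Thus dim(W⊥) = n - dim(W) = 5 - 2 = 3.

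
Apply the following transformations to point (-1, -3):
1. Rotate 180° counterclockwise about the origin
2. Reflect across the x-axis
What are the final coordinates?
(1, -3)

Step 1: Rotate 180° → (1, 3)
Step 2: Reflect across the x-axis → (1, -3)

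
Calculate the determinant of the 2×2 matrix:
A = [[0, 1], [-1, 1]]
1

For A = [[a, b], [c, d]], det(A) = a*d - b*c.
det(A) = (0)*(1) - (1)*(-1) = 0 - -1 = 1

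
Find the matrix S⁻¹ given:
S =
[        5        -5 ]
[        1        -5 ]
det(S) = -20
S⁻¹ =
[      1/4      -1/4 ]
[     1/20      -1/4 ]

For a 2×2 matrix S = [[a, b], [c, d]] with det(S) ≠ 0, S⁻¹ = (1/det(S)) * [[d, -b], [-c, a]].
det(S) = (5)*(-5) - (-5)*(1) = -25 + 5 = -20.
S⁻¹ = (1/-20) * [[-5, 5], [-1, 5]].
Dividing each entry by -20 and reducing:
S⁻¹ =
[      1/4      -1/4 ]
[     1/20      -1/4 ]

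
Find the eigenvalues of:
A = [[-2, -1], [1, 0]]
λ = -1, -1

Solve det(A - λI) = 0. For a 2×2 matrix this is λ² - (trace)λ + det = 0.
trace(A) = -2 + 0 = -2.
det(A) = (-2)*(0) - (-1)*(1) = 0 + 1 = 1.
Characteristic equation: λ² - (-2)λ + (1) = 0.
Discriminant: (-2)² - 4*(1) = 4 - 4 = 0.
Roots: λ = (-2 ± √0) / 2 = -1, -1.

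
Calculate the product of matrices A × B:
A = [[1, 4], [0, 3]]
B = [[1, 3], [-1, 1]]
[[-3, 7], [-3, 3]]

Matrix multiplication:
C[0][0] = 1×1 + 4×-1 = -3
C[0][1] = 1×3 + 4×1 = 7
C[1][0] = 0×1 + 3×-1 = -3
C[1][1] = 0×3 + 3×1 = 3
Result: [[-3, 7], [-3, 3]]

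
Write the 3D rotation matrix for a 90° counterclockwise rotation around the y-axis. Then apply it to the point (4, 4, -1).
R = [[0, 0, 1], [0, 1, 0], [-1, 0, 0]]; R·(4, 4, -1) = (-1, 4, -4)

Rotation matrix for 90° around y-axis:
cos(90°) = 0, sin(90°) = 1
R = [[0, 0, 1], [0, 1, 0], [-1, 0, 0]]
Apply to (4, 4, -1): R·[4, 4, -1]ᵀ = (-1, 4, -4)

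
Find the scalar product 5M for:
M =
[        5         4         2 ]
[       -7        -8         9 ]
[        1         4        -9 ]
5M =
[       25        20        10 ]
[      -35       -40        45 ]
[        5        20       -45 ]

Scalar multiplication is elementwise: (5M)[i][j] = 5 * M[i][j].
  (5M)[0][0] = 5 * (5) = 25
  (5M)[0][1] = 5 * (4) = 20
  (5M)[0][2] = 5 * (2) = 10
  (5M)[1][0] = 5 * (-7) = -35
  (5M)[1][1] = 5 * (-8) = -40
  (5M)[1][2] = 5 * (9) = 45
  (5M)[2][0] = 5 * (1) = 5
  (5M)[2][1] = 5 * (4) = 20
  (5M)[2][2] = 5 * (-9) = -45
5M =
[       25        20        10 ]
[      -35       -40        45 ]
[        5        20       -45 ]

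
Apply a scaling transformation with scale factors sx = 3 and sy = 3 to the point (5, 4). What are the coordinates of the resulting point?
(15, 12)

Scaling matrix:
[[3, 0], [0, 3]]
Result: (5 × 3, 4 × 3) = (15, 12)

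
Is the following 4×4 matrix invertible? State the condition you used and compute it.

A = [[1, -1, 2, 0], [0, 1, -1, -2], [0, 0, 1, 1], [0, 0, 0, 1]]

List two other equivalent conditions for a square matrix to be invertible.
Yes, invertible; det(A) = 1 ≠ 0. Equivalent conditions: rank(A) = 4; Ax = 0 has only the trivial solution; 0 is not an eigenvalue; the columns of A are linearly independent.

To check invertibility, compute det(A).
The given matrix is triangular, so det(A) equals the product of its diagonal entries = 1 ≠ 0.
Since det(A) ≠ 0, A is invertible.
Equivalent conditions for a square matrix A to be invertible:
- rank(A) = 4 (full rank).
- The homogeneous system Ax = 0 has only the trivial solution x = 0.
- 0 is not an eigenvalue of A.
- The columns (equivalently rows) of A are linearly independent.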